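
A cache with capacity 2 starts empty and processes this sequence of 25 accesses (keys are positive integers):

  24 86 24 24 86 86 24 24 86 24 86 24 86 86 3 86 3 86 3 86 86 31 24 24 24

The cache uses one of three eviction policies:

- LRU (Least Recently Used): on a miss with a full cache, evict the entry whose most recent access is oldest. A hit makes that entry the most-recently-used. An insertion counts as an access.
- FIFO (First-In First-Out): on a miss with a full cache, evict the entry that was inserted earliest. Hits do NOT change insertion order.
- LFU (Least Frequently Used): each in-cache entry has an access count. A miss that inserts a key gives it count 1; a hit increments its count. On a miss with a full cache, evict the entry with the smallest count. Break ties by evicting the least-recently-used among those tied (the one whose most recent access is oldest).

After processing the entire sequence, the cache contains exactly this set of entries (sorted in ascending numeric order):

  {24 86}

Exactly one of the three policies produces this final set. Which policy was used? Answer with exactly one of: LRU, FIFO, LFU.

Simulating under each policy and comparing final sets:
  LRU: final set = {24 31} -> differs
  FIFO: final set = {24 31} -> differs
  LFU: final set = {24 86} -> MATCHES target
Only LFU produces the target set.

Answer: LFU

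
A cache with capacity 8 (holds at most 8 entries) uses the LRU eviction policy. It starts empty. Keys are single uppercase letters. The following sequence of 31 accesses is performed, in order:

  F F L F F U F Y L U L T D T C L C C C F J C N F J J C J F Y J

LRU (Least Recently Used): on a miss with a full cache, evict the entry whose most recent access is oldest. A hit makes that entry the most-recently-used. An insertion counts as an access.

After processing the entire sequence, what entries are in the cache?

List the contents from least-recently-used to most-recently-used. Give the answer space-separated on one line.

Answer: D T L N C F Y J

Derivation:
LRU simulation (capacity=8):
  1. access F: MISS. Cache (LRU->MRU): [F]
  2. access F: HIT. Cache (LRU->MRU): [F]
  3. access L: MISS. Cache (LRU->MRU): [F L]
  4. access F: HIT. Cache (LRU->MRU): [L F]
  5. access F: HIT. Cache (LRU->MRU): [L F]
  6. access U: MISS. Cache (LRU->MRU): [L F U]
  7. access F: HIT. Cache (LRU->MRU): [L U F]
  8. access Y: MISS. Cache (LRU->MRU): [L U F Y]
  9. access L: HIT. Cache (LRU->MRU): [U F Y L]
  10. access U: HIT. Cache (LRU->MRU): [F Y L U]
  11. access L: HIT. Cache (LRU->MRU): [F Y U L]
  12. access T: MISS. Cache (LRU->MRU): [F Y U L T]
  13. access D: MISS. Cache (LRU->MRU): [F Y U L T D]
  14. access T: HIT. Cache (LRU->MRU): [F Y U L D T]
  15. access C: MISS. Cache (LRU->MRU): [F Y U L D T C]
  16. access L: HIT. Cache (LRU->MRU): [F Y U D T C L]
  17. access C: HIT. Cache (LRU->MRU): [F Y U D T L C]
  18. access C: HIT. Cache (LRU->MRU): [F Y U D T L C]
  19. access C: HIT. Cache (LRU->MRU): [F Y U D T L C]
  20. access F: HIT. Cache (LRU->MRU): [Y U D T L C F]
  21. access J: MISS. Cache (LRU->MRU): [Y U D T L C F J]
  22. access C: HIT. Cache (LRU->MRU): [Y U D T L F J C]
  23. access N: MISS, evict Y. Cache (LRU->MRU): [U D T L F J C N]
  24. access F: HIT. Cache (LRU->MRU): [U D T L J C N F]
  25. access J: HIT. Cache (LRU->MRU): [U D T L C N F J]
  26. access J: HIT. Cache (LRU->MRU): [U D T L C N F J]
  27. access C: HIT. Cache (LRU->MRU): [U D T L N F J C]
  28. access J: HIT. Cache (LRU->MRU): [U D T L N F C J]
  29. access F: HIT. Cache (LRU->MRU): [U D T L N C J F]
  30. access Y: MISS, evict U. Cache (LRU->MRU): [D T L N C J F Y]
  31. access J: HIT. Cache (LRU->MRU): [D T L N C F Y J]
Total: 21 hits, 10 misses, 2 evictions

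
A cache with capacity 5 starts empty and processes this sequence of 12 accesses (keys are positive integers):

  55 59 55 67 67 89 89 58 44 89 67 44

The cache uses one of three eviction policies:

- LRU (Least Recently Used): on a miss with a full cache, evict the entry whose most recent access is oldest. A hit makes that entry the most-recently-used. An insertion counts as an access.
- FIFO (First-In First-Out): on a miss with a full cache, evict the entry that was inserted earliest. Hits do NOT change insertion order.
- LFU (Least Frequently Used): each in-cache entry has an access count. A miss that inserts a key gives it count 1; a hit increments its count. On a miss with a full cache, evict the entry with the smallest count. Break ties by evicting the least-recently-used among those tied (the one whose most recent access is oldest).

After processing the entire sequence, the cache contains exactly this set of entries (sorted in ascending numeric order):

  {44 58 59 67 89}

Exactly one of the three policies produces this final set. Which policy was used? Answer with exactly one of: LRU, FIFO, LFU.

Answer: FIFO

Derivation:
Simulating under each policy and comparing final sets:
  LRU: final set = {44 55 58 67 89} -> differs
  FIFO: final set = {44 58 59 67 89} -> MATCHES target
  LFU: final set = {44 55 58 67 89} -> differs
Only FIFO produces the target set.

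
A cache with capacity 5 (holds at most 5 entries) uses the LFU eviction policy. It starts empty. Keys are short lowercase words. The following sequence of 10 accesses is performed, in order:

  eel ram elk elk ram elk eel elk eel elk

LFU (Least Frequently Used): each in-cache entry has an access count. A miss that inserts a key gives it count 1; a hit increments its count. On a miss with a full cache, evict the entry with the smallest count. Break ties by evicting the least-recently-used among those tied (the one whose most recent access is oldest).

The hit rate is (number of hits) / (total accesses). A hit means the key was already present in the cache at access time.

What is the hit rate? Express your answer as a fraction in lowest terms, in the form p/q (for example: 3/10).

LFU simulation (capacity=5):
  1. access eel: MISS. Cache: [eel(c=1)]
  2. access ram: MISS. Cache: [eel(c=1) ram(c=1)]
  3. access elk: MISS. Cache: [eel(c=1) ram(c=1) elk(c=1)]
  4. access elk: HIT, count now 2. Cache: [eel(c=1) ram(c=1) elk(c=2)]
  5. access ram: HIT, count now 2. Cache: [eel(c=1) elk(c=2) ram(c=2)]
  6. access elk: HIT, count now 3. Cache: [eel(c=1) ram(c=2) elk(c=3)]
  7. access eel: HIT, count now 2. Cache: [ram(c=2) eel(c=2) elk(c=3)]
  8. access elk: HIT, count now 4. Cache: [ram(c=2) eel(c=2) elk(c=4)]
  9. access eel: HIT, count now 3. Cache: [ram(c=2) eel(c=3) elk(c=4)]
  10. access elk: HIT, count now 5. Cache: [ram(c=2) eel(c=3) elk(c=5)]
Total: 7 hits, 3 misses, 0 evictions

Hit rate = 7/10

Answer: 7/10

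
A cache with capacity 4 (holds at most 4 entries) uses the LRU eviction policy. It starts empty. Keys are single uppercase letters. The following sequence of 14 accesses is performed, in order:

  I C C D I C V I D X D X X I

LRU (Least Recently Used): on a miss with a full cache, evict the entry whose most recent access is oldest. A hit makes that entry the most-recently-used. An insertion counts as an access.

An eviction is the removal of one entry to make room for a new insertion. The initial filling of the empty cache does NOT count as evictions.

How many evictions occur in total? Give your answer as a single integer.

Answer: 1

Derivation:
LRU simulation (capacity=4):
  1. access I: MISS. Cache (LRU->MRU): [I]
  2. access C: MISS. Cache (LRU->MRU): [I C]
  3. access C: HIT. Cache (LRU->MRU): [I C]
  4. access D: MISS. Cache (LRU->MRU): [I C D]
  5. access I: HIT. Cache (LRU->MRU): [C D I]
  6. access C: HIT. Cache (LRU->MRU): [D I C]
  7. access V: MISS. Cache (LRU->MRU): [D I C V]
  8. access I: HIT. Cache (LRU->MRU): [D C V I]
  9. access D: HIT. Cache (LRU->MRU): [C V I D]
  10. access X: MISS, evict C. Cache (LRU->MRU): [V I D X]
  11. access D: HIT. Cache (LRU->MRU): [V I X D]
  12. access X: HIT. Cache (LRU->MRU): [V I D X]
  13. access X: HIT. Cache (LRU->MRU): [V I D X]
  14. access I: HIT. Cache (LRU->MRU): [V D X I]
Total: 9 hits, 5 misses, 1 evictions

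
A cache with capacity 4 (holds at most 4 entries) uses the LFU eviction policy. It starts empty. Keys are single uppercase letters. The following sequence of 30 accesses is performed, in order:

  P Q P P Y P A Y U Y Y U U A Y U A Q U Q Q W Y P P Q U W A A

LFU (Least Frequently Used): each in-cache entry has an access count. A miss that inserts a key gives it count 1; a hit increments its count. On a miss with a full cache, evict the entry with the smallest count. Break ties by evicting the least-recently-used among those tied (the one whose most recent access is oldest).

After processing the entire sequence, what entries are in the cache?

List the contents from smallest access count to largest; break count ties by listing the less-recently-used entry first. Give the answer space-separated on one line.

LFU simulation (capacity=4):
  1. access P: MISS. Cache: [P(c=1)]
  2. access Q: MISS. Cache: [P(c=1) Q(c=1)]
  3. access P: HIT, count now 2. Cache: [Q(c=1) P(c=2)]
  4. access P: HIT, count now 3. Cache: [Q(c=1) P(c=3)]
  5. access Y: MISS. Cache: [Q(c=1) Y(c=1) P(c=3)]
  6. access P: HIT, count now 4. Cache: [Q(c=1) Y(c=1) P(c=4)]
  7. access A: MISS. Cache: [Q(c=1) Y(c=1) A(c=1) P(c=4)]
  8. access Y: HIT, count now 2. Cache: [Q(c=1) A(c=1) Y(c=2) P(c=4)]
  9. access U: MISS, evict Q(c=1). Cache: [A(c=1) U(c=1) Y(c=2) P(c=4)]
  10. access Y: HIT, count now 3. Cache: [A(c=1) U(c=1) Y(c=3) P(c=4)]
  11. access Y: HIT, count now 4. Cache: [A(c=1) U(c=1) P(c=4) Y(c=4)]
  12. access U: HIT, count now 2. Cache: [A(c=1) U(c=2) P(c=4) Y(c=4)]
  13. access U: HIT, count now 3. Cache: [A(c=1) U(c=3) P(c=4) Y(c=4)]
  14. access A: HIT, count now 2. Cache: [A(c=2) U(c=3) P(c=4) Y(c=4)]
  15. access Y: HIT, count now 5. Cache: [A(c=2) U(c=3) P(c=4) Y(c=5)]
  16. access U: HIT, count now 4. Cache: [A(c=2) P(c=4) U(c=4) Y(c=5)]
  17. access A: HIT, count now 3. Cache: [A(c=3) P(c=4) U(c=4) Y(c=5)]
  18. access Q: MISS, evict A(c=3). Cache: [Q(c=1) P(c=4) U(c=4) Y(c=5)]
  19. access U: HIT, count now 5. Cache: [Q(c=1) P(c=4) Y(c=5) U(c=5)]
  20. access Q: HIT, count now 2. Cache: [Q(c=2) P(c=4) Y(c=5) U(c=5)]
  21. access Q: HIT, count now 3. Cache: [Q(c=3) P(c=4) Y(c=5) U(c=5)]
  22. access W: MISS, evict Q(c=3). Cache: [W(c=1) P(c=4) Y(c=5) U(c=5)]
  23. access Y: HIT, count now 6. Cache: [W(c=1) P(c=4) U(c=5) Y(c=6)]
  24. access P: HIT, count now 5. Cache: [W(c=1) U(c=5) P(c=5) Y(c=6)]
  25. access P: HIT, count now 6. Cache: [W(c=1) U(c=5) Y(c=6) P(c=6)]
  26. access Q: MISS, evict W(c=1). Cache: [Q(c=1) U(c=5) Y(c=6) P(c=6)]
  27. access U: HIT, count now 6. Cache: [Q(c=1) Y(c=6) P(c=6) U(c=6)]
  28. access W: MISS, evict Q(c=1). Cache: [W(c=1) Y(c=6) P(c=6) U(c=6)]
  29. access A: MISS, evict W(c=1). Cache: [A(c=1) Y(c=6) P(c=6) U(c=6)]
  30. access A: HIT, count now 2. Cache: [A(c=2) Y(c=6) P(c=6) U(c=6)]
Total: 20 hits, 10 misses, 6 evictions

Answer: A Y P U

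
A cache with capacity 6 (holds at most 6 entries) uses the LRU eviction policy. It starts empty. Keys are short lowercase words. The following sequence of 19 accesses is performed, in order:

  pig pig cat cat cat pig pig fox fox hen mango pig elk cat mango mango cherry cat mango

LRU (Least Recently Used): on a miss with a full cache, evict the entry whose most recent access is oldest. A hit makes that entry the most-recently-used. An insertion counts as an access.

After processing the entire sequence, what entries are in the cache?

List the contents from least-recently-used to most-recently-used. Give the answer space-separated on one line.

LRU simulation (capacity=6):
  1. access pig: MISS. Cache (LRU->MRU): [pig]
  2. access pig: HIT. Cache (LRU->MRU): [pig]
  3. access cat: MISS. Cache (LRU->MRU): [pig cat]
  4. access cat: HIT. Cache (LRU->MRU): [pig cat]
  5. access cat: HIT. Cache (LRU->MRU): [pig cat]
  6. access pig: HIT. Cache (LRU->MRU): [cat pig]
  7. access pig: HIT. Cache (LRU->MRU): [cat pig]
  8. access fox: MISS. Cache (LRU->MRU): [cat pig fox]
  9. access fox: HIT. Cache (LRU->MRU): [cat pig fox]
  10. access hen: MISS. Cache (LRU->MRU): [cat pig fox hen]
  11. access mango: MISS. Cache (LRU->MRU): [cat pig fox hen mango]
  12. access pig: HIT. Cache (LRU->MRU): [cat fox hen mango pig]
  13. access elk: MISS. Cache (LRU->MRU): [cat fox hen mango pig elk]
  14. access cat: HIT. Cache (LRU->MRU): [fox hen mango pig elk cat]
  15. access mango: HIT. Cache (LRU->MRU): [fox hen pig elk cat mango]
  16. access mango: HIT. Cache (LRU->MRU): [fox hen pig elk cat mango]
  17. access cherry: MISS, evict fox. Cache (LRU->MRU): [hen pig elk cat mango cherry]
  18. access cat: HIT. Cache (LRU->MRU): [hen pig elk mango cherry cat]
  19. access mango: HIT. Cache (LRU->MRU): [hen pig elk cherry cat mango]
Total: 12 hits, 7 misses, 1 evictions

Answer: hen pig elk cherry cat mango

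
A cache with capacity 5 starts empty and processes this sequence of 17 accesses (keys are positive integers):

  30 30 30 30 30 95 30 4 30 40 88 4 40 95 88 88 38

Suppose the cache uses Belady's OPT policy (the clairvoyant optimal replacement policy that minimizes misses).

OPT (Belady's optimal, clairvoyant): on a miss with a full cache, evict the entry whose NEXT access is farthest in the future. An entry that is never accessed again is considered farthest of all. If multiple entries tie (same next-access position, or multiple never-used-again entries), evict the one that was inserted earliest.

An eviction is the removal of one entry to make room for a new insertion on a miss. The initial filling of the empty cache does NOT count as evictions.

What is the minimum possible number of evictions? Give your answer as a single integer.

Answer: 1

Derivation:
OPT (Belady) simulation (capacity=5):
  1. access 30: MISS. Cache: [30]
  2. access 30: HIT. Next use of 30: step 3. Cache: [30]
  3. access 30: HIT. Next use of 30: step 4. Cache: [30]
  4. access 30: HIT. Next use of 30: step 5. Cache: [30]
  5. access 30: HIT. Next use of 30: step 7. Cache: [30]
  6. access 95: MISS. Cache: [30 95]
  7. access 30: HIT. Next use of 30: step 9. Cache: [30 95]
  8. access 4: MISS. Cache: [30 95 4]
  9. access 30: HIT. Next use of 30: never. Cache: [30 95 4]
  10. access 40: MISS. Cache: [30 95 4 40]
  11. access 88: MISS. Cache: [30 95 4 40 88]
  12. access 4: HIT. Next use of 4: never. Cache: [30 95 4 40 88]
  13. access 40: HIT. Next use of 40: never. Cache: [30 95 4 40 88]
  14. access 95: HIT. Next use of 95: never. Cache: [30 95 4 40 88]
  15. access 88: HIT. Next use of 88: step 16. Cache: [30 95 4 40 88]
  16. access 88: HIT. Next use of 88: never. Cache: [30 95 4 40 88]
  17. access 38: MISS, evict 30 (next use: never). Cache: [95 4 40 88 38]
Total: 11 hits, 6 misses, 1 evictions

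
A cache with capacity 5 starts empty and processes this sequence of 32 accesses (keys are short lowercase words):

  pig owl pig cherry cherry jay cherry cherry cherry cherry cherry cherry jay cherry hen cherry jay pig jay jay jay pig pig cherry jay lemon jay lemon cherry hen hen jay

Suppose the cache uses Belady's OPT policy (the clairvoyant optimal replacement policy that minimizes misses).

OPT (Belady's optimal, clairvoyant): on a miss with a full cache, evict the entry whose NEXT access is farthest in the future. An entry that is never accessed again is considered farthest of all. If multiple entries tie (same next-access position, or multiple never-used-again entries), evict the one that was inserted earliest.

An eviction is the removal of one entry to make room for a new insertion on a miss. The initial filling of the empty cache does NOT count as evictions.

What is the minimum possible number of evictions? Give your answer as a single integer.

OPT (Belady) simulation (capacity=5):
  1. access pig: MISS. Cache: [pig]
  2. access owl: MISS. Cache: [pig owl]
  3. access pig: HIT. Next use of pig: step 18. Cache: [pig owl]
  4. access cherry: MISS. Cache: [pig owl cherry]
  5. access cherry: HIT. Next use of cherry: step 7. Cache: [pig owl cherry]
  6. access jay: MISS. Cache: [pig owl cherry jay]
  7. access cherry: HIT. Next use of cherry: step 8. Cache: [pig owl cherry jay]
  8. access cherry: HIT. Next use of cherry: step 9. Cache: [pig owl cherry jay]
  9. access cherry: HIT. Next use of cherry: step 10. Cache: [pig owl cherry jay]
  10. access cherry: HIT. Next use of cherry: step 11. Cache: [pig owl cherry jay]
  11. access cherry: HIT. Next use of cherry: step 12. Cache: [pig owl cherry jay]
  12. access cherry: HIT. Next use of cherry: step 14. Cache: [pig owl cherry jay]
  13. access jay: HIT. Next use of jay: step 17. Cache: [pig owl cherry jay]
  14. access cherry: HIT. Next use of cherry: step 16. Cache: [pig owl cherry jay]
  15. access hen: MISS. Cache: [pig owl cherry jay hen]
  16. access cherry: HIT. Next use of cherry: step 24. Cache: [pig owl cherry jay hen]
  17. access jay: HIT. Next use of jay: step 19. Cache: [pig owl cherry jay hen]
  18. access pig: HIT. Next use of pig: step 22. Cache: [pig owl cherry jay hen]
  19. access jay: HIT. Next use of jay: step 20. Cache: [pig owl cherry jay hen]
  20. access jay: HIT. Next use of jay: step 21. Cache: [pig owl cherry jay hen]
  21. access jay: HIT. Next use of jay: step 25. Cache: [pig owl cherry jay hen]
  22. access pig: HIT. Next use of pig: step 23. Cache: [pig owl cherry jay hen]
  23. access pig: HIT. Next use of pig: never. Cache: [pig owl cherry jay hen]
  24. access cherry: HIT. Next use of cherry: step 29. Cache: [pig owl cherry jay hen]
  25. access jay: HIT. Next use of jay: step 27. Cache: [pig owl cherry jay hen]
  26. access lemon: MISS, evict pig (next use: never). Cache: [owl cherry jay hen lemon]
  27. access jay: HIT. Next use of jay: step 32. Cache: [owl cherry jay hen lemon]
  28. access lemon: HIT. Next use of lemon: never. Cache: [owl cherry jay hen lemon]
  29. access cherry: HIT. Next use of cherry: never. Cache: [owl cherry jay hen lemon]
  30. access hen: HIT. Next use of hen: step 31. Cache: [owl cherry jay hen lemon]
  31. access hen: HIT. Next use of hen: never. Cache: [owl cherry jay hen lemon]
  32. access jay: HIT. Next use of jay: never. Cache: [owl cherry jay hen lemon]
Total: 26 hits, 6 misses, 1 evictions

Answer: 1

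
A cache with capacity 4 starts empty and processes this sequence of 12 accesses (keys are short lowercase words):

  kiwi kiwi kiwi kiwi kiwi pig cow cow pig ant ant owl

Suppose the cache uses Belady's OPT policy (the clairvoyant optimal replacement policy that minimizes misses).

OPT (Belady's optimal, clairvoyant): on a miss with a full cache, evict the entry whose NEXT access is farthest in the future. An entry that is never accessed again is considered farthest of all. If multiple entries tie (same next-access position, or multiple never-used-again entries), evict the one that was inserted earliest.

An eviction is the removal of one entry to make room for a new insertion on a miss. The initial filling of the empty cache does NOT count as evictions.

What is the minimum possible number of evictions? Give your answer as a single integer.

Answer: 1

Derivation:
OPT (Belady) simulation (capacity=4):
  1. access kiwi: MISS. Cache: [kiwi]
  2. access kiwi: HIT. Next use of kiwi: step 3. Cache: [kiwi]
  3. access kiwi: HIT. Next use of kiwi: step 4. Cache: [kiwi]
  4. access kiwi: HIT. Next use of kiwi: step 5. Cache: [kiwi]
  5. access kiwi: HIT. Next use of kiwi: never. Cache: [kiwi]
  6. access pig: MISS. Cache: [kiwi pig]
  7. access cow: MISS. Cache: [kiwi pig cow]
  8. access cow: HIT. Next use of cow: never. Cache: [kiwi pig cow]
  9. access pig: HIT. Next use of pig: never. Cache: [kiwi pig cow]
  10. access ant: MISS. Cache: [kiwi pig cow ant]
  11. access ant: HIT. Next use of ant: never. Cache: [kiwi pig cow ant]
  12. access owl: MISS, evict kiwi (next use: never). Cache: [pig cow ant owl]
Total: 7 hits, 5 misses, 1 evictions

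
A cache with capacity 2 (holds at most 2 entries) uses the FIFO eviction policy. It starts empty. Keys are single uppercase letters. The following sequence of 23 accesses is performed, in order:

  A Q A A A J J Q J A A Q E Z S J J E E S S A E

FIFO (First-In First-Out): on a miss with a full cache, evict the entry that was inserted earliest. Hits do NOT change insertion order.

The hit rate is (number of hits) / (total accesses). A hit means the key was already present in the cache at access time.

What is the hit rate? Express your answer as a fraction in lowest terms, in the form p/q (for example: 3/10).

FIFO simulation (capacity=2):
  1. access A: MISS. Cache (old->new): [A]
  2. access Q: MISS. Cache (old->new): [A Q]
  3. access A: HIT. Cache (old->new): [A Q]
  4. access A: HIT. Cache (old->new): [A Q]
  5. access A: HIT. Cache (old->new): [A Q]
  6. access J: MISS, evict A. Cache (old->new): [Q J]
  7. access J: HIT. Cache (old->new): [Q J]
  8. access Q: HIT. Cache (old->new): [Q J]
  9. access J: HIT. Cache (old->new): [Q J]
  10. access A: MISS, evict Q. Cache (old->new): [J A]
  11. access A: HIT. Cache (old->new): [J A]
  12. access Q: MISS, evict J. Cache (old->new): [A Q]
  13. access E: MISS, evict A. Cache (old->new): [Q E]
  14. access Z: MISS, evict Q. Cache (old->new): [E Z]
  15. access S: MISS, evict E. Cache (old->new): [Z S]
  16. access J: MISS, evict Z. Cache (old->new): [S J]
  17. access J: HIT. Cache (old->new): [S J]
  18. access E: MISS, evict S. Cache (old->new): [J E]
  19. access E: HIT. Cache (old->new): [J E]
  20. access S: MISS, evict J. Cache (old->new): [E S]
  21. access S: HIT. Cache (old->new): [E S]
  22. access A: MISS, evict E. Cache (old->new): [S A]
  23. access E: MISS, evict S. Cache (old->new): [A E]
Total: 10 hits, 13 misses, 11 evictions

Hit rate = 10/23

Answer: 10/23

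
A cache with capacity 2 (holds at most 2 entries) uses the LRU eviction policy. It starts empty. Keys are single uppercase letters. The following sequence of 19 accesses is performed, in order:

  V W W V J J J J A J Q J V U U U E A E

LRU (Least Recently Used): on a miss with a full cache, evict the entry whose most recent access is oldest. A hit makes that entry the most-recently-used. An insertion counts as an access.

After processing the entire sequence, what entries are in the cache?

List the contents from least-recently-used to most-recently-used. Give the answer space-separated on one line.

LRU simulation (capacity=2):
  1. access V: MISS. Cache (LRU->MRU): [V]
  2. access W: MISS. Cache (LRU->MRU): [V W]
  3. access W: HIT. Cache (LRU->MRU): [V W]
  4. access V: HIT. Cache (LRU->MRU): [W V]
  5. access J: MISS, evict W. Cache (LRU->MRU): [V J]
  6. access J: HIT. Cache (LRU->MRU): [V J]
  7. access J: HIT. Cache (LRU->MRU): [V J]
  8. access J: HIT. Cache (LRU->MRU): [V J]
  9. access A: MISS, evict V. Cache (LRU->MRU): [J A]
  10. access J: HIT. Cache (LRU->MRU): [A J]
  11. access Q: MISS, evict A. Cache (LRU->MRU): [J Q]
  12. access J: HIT. Cache (LRU->MRU): [Q J]
  13. access V: MISS, evict Q. Cache (LRU->MRU): [J V]
  14. access U: MISS, evict J. Cache (LRU->MRU): [V U]
  15. access U: HIT. Cache (LRU->MRU): [V U]
  16. access U: HIT. Cache (LRU->MRU): [V U]
  17. access E: MISS, evict V. Cache (LRU->MRU): [U E]
  18. access A: MISS, evict U. Cache (LRU->MRU): [E A]
  19. access E: HIT. Cache (LRU->MRU): [A E]
Total: 10 hits, 9 misses, 7 evictions

Answer: A E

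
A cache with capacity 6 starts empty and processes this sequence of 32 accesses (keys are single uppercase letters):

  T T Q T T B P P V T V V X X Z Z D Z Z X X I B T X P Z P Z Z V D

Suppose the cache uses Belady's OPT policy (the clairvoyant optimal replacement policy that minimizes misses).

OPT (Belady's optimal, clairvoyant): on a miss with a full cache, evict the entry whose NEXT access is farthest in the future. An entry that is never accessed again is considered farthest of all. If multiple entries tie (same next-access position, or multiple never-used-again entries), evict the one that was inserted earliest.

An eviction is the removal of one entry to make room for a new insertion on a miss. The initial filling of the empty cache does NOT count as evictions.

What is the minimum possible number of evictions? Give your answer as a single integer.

OPT (Belady) simulation (capacity=6):
  1. access T: MISS. Cache: [T]
  2. access T: HIT. Next use of T: step 4. Cache: [T]
  3. access Q: MISS. Cache: [T Q]
  4. access T: HIT. Next use of T: step 5. Cache: [T Q]
  5. access T: HIT. Next use of T: step 10. Cache: [T Q]
  6. access B: MISS. Cache: [T Q B]
  7. access P: MISS. Cache: [T Q B P]
  8. access P: HIT. Next use of P: step 26. Cache: [T Q B P]
  9. access V: MISS. Cache: [T Q B P V]
  10. access T: HIT. Next use of T: step 24. Cache: [T Q B P V]
  11. access V: HIT. Next use of V: step 12. Cache: [T Q B P V]
  12. access V: HIT. Next use of V: step 31. Cache: [T Q B P V]
  13. access X: MISS. Cache: [T Q B P V X]
  14. access X: HIT. Next use of X: step 20. Cache: [T Q B P V X]
  15. access Z: MISS, evict Q (next use: never). Cache: [T B P V X Z]
  16. access Z: HIT. Next use of Z: step 18. Cache: [T B P V X Z]
  17. access D: MISS, evict V (next use: step 31). Cache: [T B P X Z D]
  18. access Z: HIT. Next use of Z: step 19. Cache: [T B P X Z D]
  19. access Z: HIT. Next use of Z: step 27. Cache: [T B P X Z D]
  20. access X: HIT. Next use of X: step 21. Cache: [T B P X Z D]
  21. access X: HIT. Next use of X: step 25. Cache: [T B P X Z D]
  22. access I: MISS, evict D (next use: step 32). Cache: [T B P X Z I]
  23. access B: HIT. Next use of B: never. Cache: [T B P X Z I]
  24. access T: HIT. Next use of T: never. Cache: [T B P X Z I]
  25. access X: HIT. Next use of X: never. Cache: [T B P X Z I]
  26. access P: HIT. Next use of P: step 28. Cache: [T B P X Z I]
  27. access Z: HIT. Next use of Z: step 29. Cache: [T B P X Z I]
  28. access P: HIT. Next use of P: never. Cache: [T B P X Z I]
  29. access Z: HIT. Next use of Z: step 30. Cache: [T B P X Z I]
  30. access Z: HIT. Next use of Z: never. Cache: [T B P X Z I]
  31. access V: MISS, evict T (next use: never). Cache: [B P X Z I V]
  32. access D: MISS, evict B (next use: never). Cache: [P X Z I V D]
Total: 21 hits, 11 misses, 5 evictions

Answer: 5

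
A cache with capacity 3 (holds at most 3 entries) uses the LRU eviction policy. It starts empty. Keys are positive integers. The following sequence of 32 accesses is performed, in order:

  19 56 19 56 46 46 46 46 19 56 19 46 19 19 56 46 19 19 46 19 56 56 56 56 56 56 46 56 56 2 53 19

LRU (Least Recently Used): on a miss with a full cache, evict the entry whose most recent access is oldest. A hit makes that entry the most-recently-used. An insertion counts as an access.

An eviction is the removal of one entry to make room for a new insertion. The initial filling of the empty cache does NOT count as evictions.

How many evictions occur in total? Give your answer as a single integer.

LRU simulation (capacity=3):
  1. access 19: MISS. Cache (LRU->MRU): [19]
  2. access 56: MISS. Cache (LRU->MRU): [19 56]
  3. access 19: HIT. Cache (LRU->MRU): [56 19]
  4. access 56: HIT. Cache (LRU->MRU): [19 56]
  5. access 46: MISS. Cache (LRU->MRU): [19 56 46]
  6. access 46: HIT. Cache (LRU->MRU): [19 56 46]
  7. access 46: HIT. Cache (LRU->MRU): [19 56 46]
  8. access 46: HIT. Cache (LRU->MRU): [19 56 46]
  9. access 19: HIT. Cache (LRU->MRU): [56 46 19]
  10. access 56: HIT. Cache (LRU->MRU): [46 19 56]
  11. access 19: HIT. Cache (LRU->MRU): [46 56 19]
  12. access 46: HIT. Cache (LRU->MRU): [56 19 46]
  13. access 19: HIT. Cache (LRU->MRU): [56 46 19]
  14. access 19: HIT. Cache (LRU->MRU): [56 46 19]
  15. access 56: HIT. Cache (LRU->MRU): [46 19 56]
  16. access 46: HIT. Cache (LRU->MRU): [19 56 46]
  17. access 19: HIT. Cache (LRU->MRU): [56 46 19]
  18. access 19: HIT. Cache (LRU->MRU): [56 46 19]
  19. access 46: HIT. Cache (LRU->MRU): [56 19 46]
  20. access 19: HIT. Cache (LRU->MRU): [56 46 19]
  21. access 56: HIT. Cache (LRU->MRU): [46 19 56]
  22. access 56: HIT. Cache (LRU->MRU): [46 19 56]
  23. access 56: HIT. Cache (LRU->MRU): [46 19 56]
  24. access 56: HIT. Cache (LRU->MRU): [46 19 56]
  25. access 56: HIT. Cache (LRU->MRU): [46 19 56]
  26. access 56: HIT. Cache (LRU->MRU): [46 19 56]
  27. access 46: HIT. Cache (LRU->MRU): [19 56 46]
  28. access 56: HIT. Cache (LRU->MRU): [19 46 56]
  29. access 56: HIT. Cache (LRU->MRU): [19 46 56]
  30. access 2: MISS, evict 19. Cache (LRU->MRU): [46 56 2]
  31. access 53: MISS, evict 46. Cache (LRU->MRU): [56 2 53]
  32. access 19: MISS, evict 56. Cache (LRU->MRU): [2 53 19]
Total: 26 hits, 6 misses, 3 evictions

Answer: 3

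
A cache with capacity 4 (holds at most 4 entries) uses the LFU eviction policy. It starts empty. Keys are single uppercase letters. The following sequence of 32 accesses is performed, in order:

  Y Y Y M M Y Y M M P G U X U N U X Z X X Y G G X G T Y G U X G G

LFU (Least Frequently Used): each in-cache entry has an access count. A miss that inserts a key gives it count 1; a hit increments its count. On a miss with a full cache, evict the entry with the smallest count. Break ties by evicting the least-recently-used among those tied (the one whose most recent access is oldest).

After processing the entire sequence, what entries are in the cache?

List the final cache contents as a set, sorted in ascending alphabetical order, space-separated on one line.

LFU simulation (capacity=4):
  1. access Y: MISS. Cache: [Y(c=1)]
  2. access Y: HIT, count now 2. Cache: [Y(c=2)]
  3. access Y: HIT, count now 3. Cache: [Y(c=3)]
  4. access M: MISS. Cache: [M(c=1) Y(c=3)]
  5. access M: HIT, count now 2. Cache: [M(c=2) Y(c=3)]
  6. access Y: HIT, count now 4. Cache: [M(c=2) Y(c=4)]
  7. access Y: HIT, count now 5. Cache: [M(c=2) Y(c=5)]
  8. access M: HIT, count now 3. Cache: [M(c=3) Y(c=5)]
  9. access M: HIT, count now 4. Cache: [M(c=4) Y(c=5)]
  10. access P: MISS. Cache: [P(c=1) M(c=4) Y(c=5)]
  11. access G: MISS. Cache: [P(c=1) G(c=1) M(c=4) Y(c=5)]
  12. access U: MISS, evict P(c=1). Cache: [G(c=1) U(c=1) M(c=4) Y(c=5)]
  13. access X: MISS, evict G(c=1). Cache: [U(c=1) X(c=1) M(c=4) Y(c=5)]
  14. access U: HIT, count now 2. Cache: [X(c=1) U(c=2) M(c=4) Y(c=5)]
  15. access N: MISS, evict X(c=1). Cache: [N(c=1) U(c=2) M(c=4) Y(c=5)]
  16. access U: HIT, count now 3. Cache: [N(c=1) U(c=3) M(c=4) Y(c=5)]
  17. access X: MISS, evict N(c=1). Cache: [X(c=1) U(c=3) M(c=4) Y(c=5)]
  18. access Z: MISS, evict X(c=1). Cache: [Z(c=1) U(c=3) M(c=4) Y(c=5)]
  19. access X: MISS, evict Z(c=1). Cache: [X(c=1) U(c=3) M(c=4) Y(c=5)]
  20. access X: HIT, count now 2. Cache: [X(c=2) U(c=3) M(c=4) Y(c=5)]
  21. access Y: HIT, count now 6. Cache: [X(c=2) U(c=3) M(c=4) Y(c=6)]
  22. access G: MISS, evict X(c=2). Cache: [G(c=1) U(c=3) M(c=4) Y(c=6)]
  23. access G: HIT, count now 2. Cache: [G(c=2) U(c=3) M(c=4) Y(c=6)]
  24. access X: MISS, evict G(c=2). Cache: [X(c=1) U(c=3) M(c=4) Y(c=6)]
  25. access G: MISS, evict X(c=1). Cache: [G(c=1) U(c=3) M(c=4) Y(c=6)]
  26. access T: MISS, evict G(c=1). Cache: [T(c=1) U(c=3) M(c=4) Y(c=6)]
  27. access Y: HIT, count now 7. Cache: [T(c=1) U(c=3) M(c=4) Y(c=7)]
  28. access G: MISS, evict T(c=1). Cache: [G(c=1) U(c=3) M(c=4) Y(c=7)]
  29. access U: HIT, count now 4. Cache: [G(c=1) M(c=4) U(c=4) Y(c=7)]
  30. access X: MISS, evict G(c=1). Cache: [X(c=1) M(c=4) U(c=4) Y(c=7)]
  31. access G: MISS, evict X(c=1). Cache: [G(c=1) M(c=4) U(c=4) Y(c=7)]
  32. access G: HIT, count now 2. Cache: [G(c=2) M(c=4) U(c=4) Y(c=7)]
Total: 15 hits, 17 misses, 13 evictions

Answer: G M U Y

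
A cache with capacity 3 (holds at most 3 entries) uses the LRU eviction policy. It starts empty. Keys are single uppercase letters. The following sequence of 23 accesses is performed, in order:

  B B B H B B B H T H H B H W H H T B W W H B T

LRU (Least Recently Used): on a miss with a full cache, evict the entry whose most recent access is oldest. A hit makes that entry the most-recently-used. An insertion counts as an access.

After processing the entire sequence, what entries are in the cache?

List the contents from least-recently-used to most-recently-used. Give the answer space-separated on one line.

LRU simulation (capacity=3):
  1. access B: MISS. Cache (LRU->MRU): [B]
  2. access B: HIT. Cache (LRU->MRU): [B]
  3. access B: HIT. Cache (LRU->MRU): [B]
  4. access H: MISS. Cache (LRU->MRU): [B H]
  5. access B: HIT. Cache (LRU->MRU): [H B]
  6. access B: HIT. Cache (LRU->MRU): [H B]
  7. access B: HIT. Cache (LRU->MRU): [H B]
  8. access H: HIT. Cache (LRU->MRU): [B H]
  9. access T: MISS. Cache (LRU->MRU): [B H T]
  10. access H: HIT. Cache (LRU->MRU): [B T H]
  11. access H: HIT. Cache (LRU->MRU): [B T H]
  12. access B: HIT. Cache (LRU->MRU): [T H B]
  13. access H: HIT. Cache (LRU->MRU): [T B H]
  14. access W: MISS, evict T. Cache (LRU->MRU): [B H W]
  15. access H: HIT. Cache (LRU->MRU): [B W H]
  16. access H: HIT. Cache (LRU->MRU): [B W H]
  17. access T: MISS, evict B. Cache (LRU->MRU): [W H T]
  18. access B: MISS, evict W. Cache (LRU->MRU): [H T B]
  19. access W: MISS, evict H. Cache (LRU->MRU): [T B W]
  20. access W: HIT. Cache (LRU->MRU): [T B W]
  21. access H: MISS, evict T. Cache (LRU->MRU): [B W H]
  22. access B: HIT. Cache (LRU->MRU): [W H B]
  23. access T: MISS, evict W. Cache (LRU->MRU): [H B T]
Total: 14 hits, 9 misses, 6 evictions

Answer: H B T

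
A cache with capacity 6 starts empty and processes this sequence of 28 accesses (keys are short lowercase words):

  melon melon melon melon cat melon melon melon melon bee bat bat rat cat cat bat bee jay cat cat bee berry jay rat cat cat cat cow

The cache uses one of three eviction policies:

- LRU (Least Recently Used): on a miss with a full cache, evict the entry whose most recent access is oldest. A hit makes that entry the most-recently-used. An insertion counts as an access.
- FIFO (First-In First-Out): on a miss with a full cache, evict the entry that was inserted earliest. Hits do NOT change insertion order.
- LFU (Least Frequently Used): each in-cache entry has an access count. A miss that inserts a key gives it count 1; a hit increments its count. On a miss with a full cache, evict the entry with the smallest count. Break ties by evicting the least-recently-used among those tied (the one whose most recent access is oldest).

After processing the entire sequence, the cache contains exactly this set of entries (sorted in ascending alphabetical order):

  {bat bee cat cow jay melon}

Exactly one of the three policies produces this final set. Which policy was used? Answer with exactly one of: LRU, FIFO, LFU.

Answer: LFU

Derivation:
Simulating under each policy and comparing final sets:
  LRU: final set = {bee berry cat cow jay rat} -> differs
  FIFO: final set = {bat bee berry cow jay rat} -> differs
  LFU: final set = {bat bee cat cow jay melon} -> MATCHES target
Only LFU produces the target set.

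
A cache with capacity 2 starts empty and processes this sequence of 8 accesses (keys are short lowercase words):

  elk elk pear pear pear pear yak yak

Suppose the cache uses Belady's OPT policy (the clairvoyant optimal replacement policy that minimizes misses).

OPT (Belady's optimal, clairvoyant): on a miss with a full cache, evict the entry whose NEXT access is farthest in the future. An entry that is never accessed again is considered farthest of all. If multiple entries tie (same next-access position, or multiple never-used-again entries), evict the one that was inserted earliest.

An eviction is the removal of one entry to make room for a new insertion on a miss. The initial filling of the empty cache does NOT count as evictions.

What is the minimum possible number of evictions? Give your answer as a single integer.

Answer: 1

Derivation:
OPT (Belady) simulation (capacity=2):
  1. access elk: MISS. Cache: [elk]
  2. access elk: HIT. Next use of elk: never. Cache: [elk]
  3. access pear: MISS. Cache: [elk pear]
  4. access pear: HIT. Next use of pear: step 5. Cache: [elk pear]
  5. access pear: HIT. Next use of pear: step 6. Cache: [elk pear]
  6. access pear: HIT. Next use of pear: never. Cache: [elk pear]
  7. access yak: MISS, evict elk (next use: never). Cache: [pear yak]
  8. access yak: HIT. Next use of yak: never. Cache: [pear yak]
Total: 5 hits, 3 misses, 1 evictions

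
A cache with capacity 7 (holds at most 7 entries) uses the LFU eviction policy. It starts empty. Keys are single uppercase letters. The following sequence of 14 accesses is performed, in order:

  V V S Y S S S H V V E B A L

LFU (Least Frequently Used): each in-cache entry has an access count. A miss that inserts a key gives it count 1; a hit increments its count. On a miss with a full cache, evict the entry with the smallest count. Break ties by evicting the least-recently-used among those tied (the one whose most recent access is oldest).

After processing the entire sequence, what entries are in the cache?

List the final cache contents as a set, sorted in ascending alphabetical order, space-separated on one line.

LFU simulation (capacity=7):
  1. access V: MISS. Cache: [V(c=1)]
  2. access V: HIT, count now 2. Cache: [V(c=2)]
  3. access S: MISS. Cache: [S(c=1) V(c=2)]
  4. access Y: MISS. Cache: [S(c=1) Y(c=1) V(c=2)]
  5. access S: HIT, count now 2. Cache: [Y(c=1) V(c=2) S(c=2)]
  6. access S: HIT, count now 3. Cache: [Y(c=1) V(c=2) S(c=3)]
  7. access S: HIT, count now 4. Cache: [Y(c=1) V(c=2) S(c=4)]
  8. access H: MISS. Cache: [Y(c=1) H(c=1) V(c=2) S(c=4)]
  9. access V: HIT, count now 3. Cache: [Y(c=1) H(c=1) V(c=3) S(c=4)]
  10. access V: HIT, count now 4. Cache: [Y(c=1) H(c=1) S(c=4) V(c=4)]
  11. access E: MISS. Cache: [Y(c=1) H(c=1) E(c=1) S(c=4) V(c=4)]
  12. access B: MISS. Cache: [Y(c=1) H(c=1) E(c=1) B(c=1) S(c=4) V(c=4)]
  13. access A: MISS. Cache: [Y(c=1) H(c=1) E(c=1) B(c=1) A(c=1) S(c=4) V(c=4)]
  14. access L: MISS, evict Y(c=1). Cache: [H(c=1) E(c=1) B(c=1) A(c=1) L(c=1) S(c=4) V(c=4)]
Total: 6 hits, 8 misses, 1 evictions

Answer: A B E H L S V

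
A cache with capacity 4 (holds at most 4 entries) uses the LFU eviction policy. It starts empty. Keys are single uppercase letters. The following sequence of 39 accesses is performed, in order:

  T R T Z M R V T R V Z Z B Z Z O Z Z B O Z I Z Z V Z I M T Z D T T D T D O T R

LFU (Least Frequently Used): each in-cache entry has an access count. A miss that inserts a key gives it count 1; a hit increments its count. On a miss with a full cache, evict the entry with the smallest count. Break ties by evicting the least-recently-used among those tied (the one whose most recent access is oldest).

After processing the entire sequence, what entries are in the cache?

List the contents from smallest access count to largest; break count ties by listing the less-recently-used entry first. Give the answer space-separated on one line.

LFU simulation (capacity=4):
  1. access T: MISS. Cache: [T(c=1)]
  2. access R: MISS. Cache: [T(c=1) R(c=1)]
  3. access T: HIT, count now 2. Cache: [R(c=1) T(c=2)]
  4. access Z: MISS. Cache: [R(c=1) Z(c=1) T(c=2)]
  5. access M: MISS. Cache: [R(c=1) Z(c=1) M(c=1) T(c=2)]
  6. access R: HIT, count now 2. Cache: [Z(c=1) M(c=1) T(c=2) R(c=2)]
  7. access V: MISS, evict Z(c=1). Cache: [M(c=1) V(c=1) T(c=2) R(c=2)]
  8. access T: HIT, count now 3. Cache: [M(c=1) V(c=1) R(c=2) T(c=3)]
  9. access R: HIT, count now 3. Cache: [M(c=1) V(c=1) T(c=3) R(c=3)]
  10. access V: HIT, count now 2. Cache: [M(c=1) V(c=2) T(c=3) R(c=3)]
  11. access Z: MISS, evict M(c=1). Cache: [Z(c=1) V(c=2) T(c=3) R(c=3)]
  12. access Z: HIT, count now 2. Cache: [V(c=2) Z(c=2) T(c=3) R(c=3)]
  13. access B: MISS, evict V(c=2). Cache: [B(c=1) Z(c=2) T(c=3) R(c=3)]
  14. access Z: HIT, count now 3. Cache: [B(c=1) T(c=3) R(c=3) Z(c=3)]
  15. access Z: HIT, count now 4. Cache: [B(c=1) T(c=3) R(c=3) Z(c=4)]
  16. access O: MISS, evict B(c=1). Cache: [O(c=1) T(c=3) R(c=3) Z(c=4)]
  17. access Z: HIT, count now 5. Cache: [O(c=1) T(c=3) R(c=3) Z(c=5)]
  18. access Z: HIT, count now 6. Cache: [O(c=1) T(c=3) R(c=3) Z(c=6)]
  19. access B: MISS, evict O(c=1). Cache: [B(c=1) T(c=3) R(c=3) Z(c=6)]
  20. access O: MISS, evict B(c=1). Cache: [O(c=1) T(c=3) R(c=3) Z(c=6)]
  21. access Z: HIT, count now 7. Cache: [O(c=1) T(c=3) R(c=3) Z(c=7)]
  22. access I: MISS, evict O(c=1). Cache: [I(c=1) T(c=3) R(c=3) Z(c=7)]
  23. access Z: HIT, count now 8. Cache: [I(c=1) T(c=3) R(c=3) Z(c=8)]
  24. access Z: HIT, count now 9. Cache: [I(c=1) T(c=3) R(c=3) Z(c=9)]
  25. access V: MISS, evict I(c=1). Cache: [V(c=1) T(c=3) R(c=3) Z(c=9)]
  26. access Z: HIT, count now 10. Cache: [V(c=1) T(c=3) R(c=3) Z(c=10)]
  27. access I: MISS, evict V(c=1). Cache: [I(c=1) T(c=3) R(c=3) Z(c=10)]
  28. access M: MISS, evict I(c=1). Cache: [M(c=1) T(c=3) R(c=3) Z(c=10)]
  29. access T: HIT, count now 4. Cache: [M(c=1) R(c=3) T(c=4) Z(c=10)]
  30. access Z: HIT, count now 11. Cache: [M(c=1) R(c=3) T(c=4) Z(c=11)]
  31. access D: MISS, evict M(c=1). Cache: [D(c=1) R(c=3) T(c=4) Z(c=11)]
  32. access T: HIT, count now 5. Cache: [D(c=1) R(c=3) T(c=5) Z(c=11)]
  33. access T: HIT, count now 6. Cache: [D(c=1) R(c=3) T(c=6) Z(c=11)]
  34. access D: HIT, count now 2. Cache: [D(c=2) R(c=3) T(c=6) Z(c=11)]
  35. access T: HIT, count now 7. Cache: [D(c=2) R(c=3) T(c=7) Z(c=11)]
  36. access D: HIT, count now 3. Cache: [R(c=3) D(c=3) T(c=7) Z(c=11)]
  37. access O: MISS, evict R(c=3). Cache: [O(c=1) D(c=3) T(c=7) Z(c=11)]
  38. access T: HIT, count now 8. Cache: [O(c=1) D(c=3) T(c=8) Z(c=11)]
  39. access R: MISS, evict O(c=1). Cache: [R(c=1) D(c=3) T(c=8) Z(c=11)]
Total: 22 hits, 17 misses, 13 evictions

Answer: R D T Z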